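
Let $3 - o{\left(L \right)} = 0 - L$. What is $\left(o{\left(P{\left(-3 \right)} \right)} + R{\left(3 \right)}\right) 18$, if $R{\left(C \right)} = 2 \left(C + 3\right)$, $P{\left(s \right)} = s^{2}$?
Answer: $432$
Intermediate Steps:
$o{\left(L \right)} = 3 + L$ ($o{\left(L \right)} = 3 - \left(0 - L\right) = 3 - - L = 3 + L$)
$R{\left(C \right)} = 6 + 2 C$ ($R{\left(C \right)} = 2 \left(3 + C\right) = 6 + 2 C$)
$\left(o{\left(P{\left(-3 \right)} \right)} + R{\left(3 \right)}\right) 18 = \left(\left(3 + \left(-3\right)^{2}\right) + \left(6 + 2 \cdot 3\right)\right) 18 = \left(\left(3 + 9\right) + \left(6 + 6\right)\right) 18 = \left(12 + 12\right) 18 = 24 \cdot 18 = 432$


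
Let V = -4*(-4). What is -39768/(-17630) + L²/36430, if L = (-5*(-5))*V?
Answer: 213477412/32113045 ≈ 6.6477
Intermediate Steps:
V = 16
L = 400 (L = -5*(-5)*16 = 25*16 = 400)
-39768/(-17630) + L²/36430 = -39768/(-17630) + 400²/36430 = -39768*(-1/17630) + 160000*(1/36430) = 19884/8815 + 16000/3643 = 213477412/32113045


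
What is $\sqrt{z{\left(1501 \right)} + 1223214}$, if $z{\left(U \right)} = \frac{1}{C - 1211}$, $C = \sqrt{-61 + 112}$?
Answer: $\sqrt{1223214 - \frac{1}{1211 - \sqrt{51}}} \approx 1106.0$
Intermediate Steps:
$C = \sqrt{51} \approx 7.1414$
$z{\left(U \right)} = \frac{1}{-1211 + \sqrt{51}}$ ($z{\left(U \right)} = \frac{1}{\sqrt{51} - 1211} = \frac{1}{-1211 + \sqrt{51}}$)
$\sqrt{z{\left(1501 \right)} + 1223214} = \sqrt{\left(- \frac{1211}{1466470} - \frac{\sqrt{51}}{1466470}\right) + 1223214} = \sqrt{\frac{1793806633369}{1466470} - \frac{\sqrt{51}}{1466470}}$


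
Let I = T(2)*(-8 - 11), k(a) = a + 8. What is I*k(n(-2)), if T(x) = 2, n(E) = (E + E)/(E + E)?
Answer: -342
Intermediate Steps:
n(E) = 1 (n(E) = (2*E)/((2*E)) = (2*E)*(1/(2*E)) = 1)
k(a) = 8 + a
I = -38 (I = 2*(-8 - 11) = 2*(-19) = -38)
I*k(n(-2)) = -38*(8 + 1) = -38*9 = -342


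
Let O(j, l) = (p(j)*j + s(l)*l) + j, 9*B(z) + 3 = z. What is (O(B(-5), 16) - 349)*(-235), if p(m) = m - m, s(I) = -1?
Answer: 773855/9 ≈ 85984.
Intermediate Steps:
p(m) = 0
B(z) = -⅓ + z/9
O(j, l) = j - l (O(j, l) = (0*j - l) + j = (0 - l) + j = -l + j = j - l)
(O(B(-5), 16) - 349)*(-235) = (((-⅓ + (⅑)*(-5)) - 1*16) - 349)*(-235) = (((-⅓ - 5/9) - 16) - 349)*(-235) = ((-8/9 - 16) - 349)*(-235) = (-152/9 - 349)*(-235) = -3293/9*(-235) = 773855/9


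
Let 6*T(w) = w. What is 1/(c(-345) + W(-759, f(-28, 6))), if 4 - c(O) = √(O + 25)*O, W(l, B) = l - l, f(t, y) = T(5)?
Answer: 1/9522004 - 345*I*√5/4761002 ≈ 1.0502e-7 - 0.00016203*I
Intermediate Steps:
T(w) = w/6
f(t, y) = ⅚ (f(t, y) = (⅙)*5 = ⅚)
W(l, B) = 0
c(O) = 4 - O*√(25 + O) (c(O) = 4 - √(O + 25)*O = 4 - √(25 + O)*O = 4 - O*√(25 + O))
1/(c(-345) + W(-759, f(-28, 6))) = 1/((4 - 1*(-345)*√(25 - 345)) + 0) = 1/((4 - 1*(-345)*√(-320)) + 0) = 1/((4 - 1*(-345)*8*I*√5) + 0) = 1/((4 + 2760*I*√5) + 0) = 1/(4 + 2760*I*√5)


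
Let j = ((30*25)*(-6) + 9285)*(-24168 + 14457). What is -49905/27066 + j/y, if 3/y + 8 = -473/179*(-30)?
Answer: -1782830531162085/1614938 ≈ -1.1040e+9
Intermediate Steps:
y = 537/12758 (y = 3/(-8 - 473/179*(-30)) = 3/(-8 + 14190/179) = 3/(12758/179) = 3*(179/12758) = 537/12758 ≈ 0.042091)
j = -46467135 (j = (750*(-6) + 9285)*(-9711) = (-4500 + 9285)*(-9711) = 4785*(-9711) = -46467135)
-49905/27066 + j/y = -49905/27066 - 46467135/537/12758 = -49905*1/27066 - 46467135*12758/537 = -16635/9022 - 197609236110/179 = -1782830531162085/1614938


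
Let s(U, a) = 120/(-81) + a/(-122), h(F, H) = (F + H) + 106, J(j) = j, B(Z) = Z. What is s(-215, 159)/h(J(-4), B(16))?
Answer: -9173/388692 ≈ -0.023600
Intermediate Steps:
h(F, H) = 106 + F + H
s(U, a) = -40/27 - a/122 (s(U, a) = 120*(-1/81) + a*(-1/122) = -40/27 - a/122)
s(-215, 159)/h(J(-4), B(16)) = (-40/27 - 1/122*159)/(106 - 4 + 16) = (-40/27 - 159/122)/118 = -9173/3294*1/118 = -9173/388692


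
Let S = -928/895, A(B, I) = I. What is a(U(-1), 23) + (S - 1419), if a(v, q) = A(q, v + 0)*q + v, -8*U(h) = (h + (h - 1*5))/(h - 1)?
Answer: -2560661/1790 ≈ -1430.5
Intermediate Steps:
S = -928/895 (S = -928*1/895 = -928/895 ≈ -1.0369)
U(h) = -(-5 + 2*h)/(8*(-1 + h)) (U(h) = -(h + (h - 1*5))/(8*(h - 1)) = -(h + (h - 5))/(8*(-1 + h)) = -(h + (-5 + h))/(8*(-1 + h)) = -(-5 + 2*h)/(8*(-1 + h)))
a(v, q) = v + q*v (a(v, q) = (v + 0)*q + v = v*q + v = q*v + v = v + q*v)
a(U(-1), 23) + (S - 1419) = ((5 - 2*(-1))/(8*(-1 - 1)))*(1 + 23) + (-928/895 - 1419) = ((1/8)*(5 + 2)/(-2))*24 - 1270933/895 = ((1/8)*(-1/2)*7)*24 - 1270933/895 = -7/16*24 - 1270933/895 = -21/2 - 1270933/895 = -2560661/1790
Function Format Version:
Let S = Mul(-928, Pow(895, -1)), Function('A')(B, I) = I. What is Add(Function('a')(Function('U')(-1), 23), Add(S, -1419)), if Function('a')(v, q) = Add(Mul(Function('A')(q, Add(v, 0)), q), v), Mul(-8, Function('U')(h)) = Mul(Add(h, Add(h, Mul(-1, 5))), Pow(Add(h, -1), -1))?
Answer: Rational(-2560661, 1790) ≈ -1430.5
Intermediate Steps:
S = Rational(-928, 895) (S = Mul(-928, Rational(1, 895)) = Rational(-928, 895) ≈ -1.0369)
Function('U')(h) = Mul(Rational(-1, 8), Pow(Add(-1, h), -1), Add(-5, Mul(2, h))) (Function('U')(h) = Mul(Rational(-1, 8), Mul(Add(h, Add(h, Mul(-1, 5))), Pow(Add(h, -1), -1))) = Mul(Rational(-1, 8), Mul(Add(h, Add(h, -5)), Pow(Add(-1, h), -1))) = Mul(Rational(-1, 8), Mul(Add(h, Add(-5, h)), Pow(Add(-1, h), -1))) = Mul(Rational(-1, 8), Mul(Add(-5, Mul(2, h)), Pow(Add(-1, h), -1))) = Mul(Rational(-1, 8), Mul(Pow(Add(-1, h), -1), Add(-5, Mul(2, h)))) = Mul(Rational(-1, 8), Pow(Add(-1, h), -1), Add(-5, Mul(2, h))))
Function('a')(v, q) = Add(v, Mul(q, v)) (Function('a')(v, q) = Add(Mul(Add(v, 0), q), v) = Add(Mul(v, q), v) = Add(Mul(q, v), v) = Add(v, Mul(q, v)))
Add(Function('a')(Function('U')(-1), 23), Add(S, -1419)) = Add(Mul(Mul(Rational(1, 8), Pow(Add(-1, -1), -1), Add(5, Mul(-2, -1))), Add(1, 23)), Add(Rational(-928, 895), -1419)) = Add(Mul(Mul(Rational(1, 8), Pow(-2, -1), Add(5, 2)), 24), Rational(-1270933, 895)) = Add(Mul(Mul(Rational(1, 8), Rational(-1, 2), 7), 24), Rational(-1270933, 895)) = Add(Mul(Rational(-7, 16), 24), Rational(-1270933, 895)) = Add(Rational(-21, 2), Rational(-1270933, 895)) = Rational(-2560661, 1790)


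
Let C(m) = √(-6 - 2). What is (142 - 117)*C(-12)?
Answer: 50*I*√2 ≈ 70.711*I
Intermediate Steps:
C(m) = 2*I*√2 (C(m) = √(-8) = 2*I*√2)
(142 - 117)*C(-12) = (142 - 117)*(2*I*√2) = 25*(2*I*√2) = 50*I*√2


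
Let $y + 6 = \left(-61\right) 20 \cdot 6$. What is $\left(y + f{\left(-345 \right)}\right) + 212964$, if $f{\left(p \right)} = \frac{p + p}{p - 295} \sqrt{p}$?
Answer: $205638 + \frac{69 i \sqrt{345}}{64} \approx 2.0564 \cdot 10^{5} + 20.025 i$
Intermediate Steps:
$y = -7326$ ($y = -6 + \left(-61\right) 20 \cdot 6 = -6 - 7320 = -7326$)
$f{\left(p \right)} = \frac{2 p^{\frac{3}{2}}}{-295 + p}$ ($f{\left(p \right)} = \frac{2 p}{-295 + p} \sqrt{p} = \frac{2 p^{\frac{3}{2}}}{-295 + p}$)
$\left(y + f{\left(-345 \right)}\right) + 212964 = \left(-7326 + \frac{2 \left(-345\right)^{\frac{3}{2}}}{-295 - 345}\right) + 212964 = \left(-7326 + \frac{2 \left(- 345 i \sqrt{345}\right)}{-640}\right) + 212964 = \left(-7326 + 2 \left(- 345 i \sqrt{345}\right) \left(- \frac{1}{640}\right)\right) + 212964 = \left(-7326 + \frac{69 i \sqrt{345}}{64}\right) + 212964 = 205638 + \frac{69 i \sqrt{345}}{64}$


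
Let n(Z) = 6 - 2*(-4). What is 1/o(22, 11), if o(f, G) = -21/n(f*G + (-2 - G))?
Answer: -⅔ ≈ -0.66667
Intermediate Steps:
n(Z) = 14 (n(Z) = 6 + 8 = 14)
o(f, G) = -3/2 (o(f, G) = -21/14 = -21*1/14 = -3/2)
1/o(22, 11) = 1/(-3/2) = -⅔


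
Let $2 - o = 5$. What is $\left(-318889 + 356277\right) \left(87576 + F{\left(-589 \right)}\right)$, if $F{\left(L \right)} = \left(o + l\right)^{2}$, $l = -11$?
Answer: $3281619536$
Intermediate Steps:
$o = -3$ ($o = 2 - 5 = -3$)
$F{\left(L \right)} = 196$ ($F{\left(L \right)} = \left(-3 - 11\right)^{2} = \left(-14\right)^{2} = 196$)
$\left(-318889 + 356277\right) \left(87576 + F{\left(-589 \right)}\right) = \left(-318889 + 356277\right) \left(87576 + 196\right) = 37388 \cdot 87772 = 3281619536$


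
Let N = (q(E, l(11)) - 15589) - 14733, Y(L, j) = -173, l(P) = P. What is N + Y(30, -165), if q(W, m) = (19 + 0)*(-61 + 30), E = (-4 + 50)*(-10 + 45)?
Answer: -31084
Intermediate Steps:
E = 1610 (E = 46*35 = 1610)
q(W, m) = -589 (q(W, m) = 19*(-31) = -589)
N = -30911 (N = (-589 - 15589) - 14733 = -16178 - 14733 = -30911)
N + Y(30, -165) = -30911 - 173 = -31084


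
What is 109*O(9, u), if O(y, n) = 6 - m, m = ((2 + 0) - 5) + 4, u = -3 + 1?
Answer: 545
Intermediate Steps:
u = -2
m = 1 (m = (2 - 5) + 4 = -3 + 4 = 1)
O(y, n) = 5 (O(y, n) = 6 - 1*1 = 6 - 1 = 5)
109*O(9, u) = 109*5 = 545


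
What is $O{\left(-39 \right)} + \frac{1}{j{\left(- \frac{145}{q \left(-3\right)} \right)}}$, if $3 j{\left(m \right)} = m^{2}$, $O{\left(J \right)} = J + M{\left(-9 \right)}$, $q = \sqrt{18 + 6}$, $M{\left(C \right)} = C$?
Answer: $- \frac{1008552}{21025} \approx -47.969$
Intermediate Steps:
$q = 2 \sqrt{6}$ ($q = \sqrt{24} = 2 \sqrt{6} \approx 4.899$)
$O{\left(J \right)} = -9 + J$ ($O{\left(J \right)} = J - 9 = -9 + J$)
$j{\left(m \right)} = \frac{m^{2}}{3}$
$O{\left(-39 \right)} + \frac{1}{j{\left(- \frac{145}{q \left(-3\right)} \right)}} = \left(-9 - 39\right) + \frac{1}{\frac{1}{3} \left(- \frac{145}{2 \sqrt{6} \left(-3\right)}\right)^{2}} = -48 + \frac{1}{\frac{1}{3} \left(- \frac{145}{\left(-6\right) \sqrt{6}}\right)^{2}} = -48 + \frac{1}{\frac{1}{3} \left(- 145 \left(- \frac{\sqrt{6}}{36}\right)\right)^{2}} = -48 + \frac{1}{\frac{1}{3} \left(\frac{145 \sqrt{6}}{36}\right)^{2}} = -48 + \frac{1}{\frac{1}{3} \cdot \frac{21025}{216}} = -48 + \frac{1}{\frac{21025}{648}} = -48 + \frac{648}{21025} = - \frac{1008552}{21025}$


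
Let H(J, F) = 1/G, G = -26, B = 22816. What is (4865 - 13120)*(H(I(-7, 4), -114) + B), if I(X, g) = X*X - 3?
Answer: -376691525/2 ≈ -1.8835e+8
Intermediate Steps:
I(X, g) = -3 + X² (I(X, g) = X² - 3 = -3 + X²)
H(J, F) = -1/26 (H(J, F) = 1/(-26) = -1/26)
(4865 - 13120)*(H(I(-7, 4), -114) + B) = (4865 - 13120)*(-1/26 + 22816) = -8255*593215/26 = -376691525/2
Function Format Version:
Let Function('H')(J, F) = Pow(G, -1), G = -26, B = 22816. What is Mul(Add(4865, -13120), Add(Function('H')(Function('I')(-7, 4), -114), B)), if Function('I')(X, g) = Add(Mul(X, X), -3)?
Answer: Rational(-376691525, 2) ≈ -1.8835e+8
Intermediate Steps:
Function('I')(X, g) = Add(-3, Pow(X, 2)) (Function('I')(X, g) = Add(Pow(X, 2), -3) = Add(-3, Pow(X, 2)))
Function('H')(J, F) = Rational(-1, 26) (Function('H')(J, F) = Pow(-26, -1) = Rational(-1, 26))
Mul(Add(4865, -13120), Add(Function('H')(Function('I')(-7, 4), -114), B)) = Mul(Add(4865, -13120), Add(Rational(-1, 26), 22816)) = Mul(-8255, Rational(593215, 26)) = Rational(-376691525, 2)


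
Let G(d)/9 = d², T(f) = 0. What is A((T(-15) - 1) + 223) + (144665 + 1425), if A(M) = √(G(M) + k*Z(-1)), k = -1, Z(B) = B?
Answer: 146090 + √443557 ≈ 1.4676e+5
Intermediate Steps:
G(d) = 9*d²
A(M) = √(1 + 9*M²) (A(M) = √(9*M² - 1*(-1)) = √(9*M² + 1) = √(1 + 9*M²))
A((T(-15) - 1) + 223) + (144665 + 1425) = √(1 + 9*((0 - 1) + 223)²) + (144665 + 1425) = √(1 + 9*(-1 + 223)²) + 146090 = √(1 + 9*222²) + 146090 = √(1 + 9*49284) + 146090 = √(1 + 443556) + 146090 = √443557 + 146090 = 146090 + √443557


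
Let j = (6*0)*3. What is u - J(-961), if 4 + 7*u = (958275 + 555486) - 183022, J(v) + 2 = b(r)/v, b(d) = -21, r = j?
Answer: 182692806/961 ≈ 1.9011e+5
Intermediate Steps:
j = 0 (j = 0*3 = 0)
r = 0
J(v) = -2 - 21/v
u = 190105 (u = -4/7 + ((958275 + 555486) - 183022)/7 = -4/7 + (1513761 - 183022)/7 = -4/7 + (⅐)*1330739 = -4/7 + 1330739/7 = 190105)
u - J(-961) = 190105 - (-2 - 21/(-961)) = 190105 - (-2 - 21*(-1/961)) = 190105 - (-2 + 21/961) = 190105 - 1*(-1901/961) = 190105 + 1901/961 = 182692806/961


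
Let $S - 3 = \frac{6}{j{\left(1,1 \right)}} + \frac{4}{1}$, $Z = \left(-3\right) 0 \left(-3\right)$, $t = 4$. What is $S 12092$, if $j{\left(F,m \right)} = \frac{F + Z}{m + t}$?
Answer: $447404$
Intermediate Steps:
$Z = 0$ ($Z = 0 \left(-3\right) = 0$)
$j{\left(F,m \right)} = \frac{F}{4 + m}$ ($j{\left(F,m \right)} = \frac{F + 0}{m + 4} = \frac{F}{4 + m}$)
$S = 37$ ($S = 3 + \left(\frac{6}{1 \frac{1}{4 + 1}} + \frac{4}{1}\right) = 3 + \left(\frac{6}{1 \cdot \frac{1}{5}} + 4 \cdot 1\right) = 3 + \left(\frac{6}{1 \cdot \frac{1}{5}} + 4\right) = 3 + \left(6 \frac{1}{\frac{1}{5}} + 4\right) = 3 + \left(6 \cdot 5 + 4\right) = 3 + \left(30 + 4\right) = 3 + 34 = 37$)
$S 12092 = 37 \cdot 12092 = 447404$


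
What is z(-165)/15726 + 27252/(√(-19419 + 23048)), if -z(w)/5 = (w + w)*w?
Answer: -45375/2621 + 27252*√3629/3629 ≈ 435.07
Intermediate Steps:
z(w) = -10*w² (z(w) = -5*(w + w)*w = -5*2*w*w = -10*w²)
z(-165)/15726 + 27252/(√(-19419 + 23048)) = -10*(-165)²/15726 + 27252/(√(-19419 + 23048)) = -10*27225*(1/15726) + 27252/(√3629) = -272250*1/15726 + 27252*(√3629/3629) = -45375/2621 + 27252*√3629/3629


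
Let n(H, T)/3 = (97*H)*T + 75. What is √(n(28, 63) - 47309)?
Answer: 8*√7285 ≈ 682.82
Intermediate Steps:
n(H, T) = 225 + 291*H*T (n(H, T) = 3*((97*H)*T + 75) = 3*(97*H*T + 75) = 3*(75 + 97*H*T) = 225 + 291*H*T)
√(n(28, 63) - 47309) = √((225 + 291*28*63) - 47309) = √((225 + 513324) - 47309) = √(513549 - 47309) = √466240 = 8*√7285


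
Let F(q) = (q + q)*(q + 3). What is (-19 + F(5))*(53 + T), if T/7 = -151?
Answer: -61244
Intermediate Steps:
F(q) = 2*q*(3 + q) (F(q) = (2*q)*(3 + q) = 2*q*(3 + q))
T = -1057 (T = 7*(-151) = -1057)
(-19 + F(5))*(53 + T) = (-19 + 2*5*(3 + 5))*(53 - 1057) = (-19 + 2*5*8)*(-1004) = (-19 + 80)*(-1004) = 61*(-1004) = -61244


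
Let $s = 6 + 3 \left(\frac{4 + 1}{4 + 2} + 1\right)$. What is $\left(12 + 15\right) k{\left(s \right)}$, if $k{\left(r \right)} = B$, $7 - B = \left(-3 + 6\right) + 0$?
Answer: $108$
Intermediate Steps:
$B = 4$ ($B = 7 - \left(\left(-3 + 6\right) + 0\right) = 7 - \left(3 + 0\right) = 7 - 3 = 4$)
$s = \frac{23}{2}$ ($s = 6 + 3 \left(\frac{5}{6} + 1\right) = 6 + 3 \cdot \frac{11}{6} = 6 + \frac{11}{2} = \frac{23}{2} \approx 11.5$)
$k{\left(r \right)} = 4$
$\left(12 + 15\right) k{\left(s \right)} = \left(12 + 15\right) 4 = 27 \cdot 4 = 108$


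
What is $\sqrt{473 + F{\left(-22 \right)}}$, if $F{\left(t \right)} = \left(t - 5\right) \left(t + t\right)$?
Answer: $\sqrt{1661} \approx 40.755$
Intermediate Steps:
$F{\left(t \right)} = 2 t \left(-5 + t\right)$ ($F{\left(t \right)} = \left(-5 + t\right) 2 t = 2 t \left(-5 + t\right)$)
$\sqrt{473 + F{\left(-22 \right)}} = \sqrt{473 + 2 \left(-22\right) \left(-5 - 22\right)} = \sqrt{473 + 2 \left(-22\right) \left(-27\right)} = \sqrt{473 + 1188} = \sqrt{1661}$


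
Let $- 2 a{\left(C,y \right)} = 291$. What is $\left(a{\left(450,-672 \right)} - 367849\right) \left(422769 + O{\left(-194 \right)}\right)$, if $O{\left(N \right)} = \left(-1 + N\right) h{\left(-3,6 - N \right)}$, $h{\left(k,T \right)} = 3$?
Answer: $-155361389988$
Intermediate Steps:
$a{\left(C,y \right)} = - \frac{291}{2}$ ($a{\left(C,y \right)} = \left(- \frac{1}{2}\right) 291 = - \frac{291}{2}$)
$O{\left(N \right)} = -3 + 3 N$ ($O{\left(N \right)} = \left(-1 + N\right) 3 = -3 + 3 N$)
$\left(a{\left(450,-672 \right)} - 367849\right) \left(422769 + O{\left(-194 \right)}\right) = \left(- \frac{291}{2} - 367849\right) \left(422769 + \left(-3 + 3 \left(-194\right)\right)\right) = - \frac{735989 \left(422769 - 585\right)}{2} = \left(- \frac{735989}{2}\right) 422184 = -155361389988$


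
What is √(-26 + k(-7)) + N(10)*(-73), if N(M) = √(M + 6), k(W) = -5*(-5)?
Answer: -292 + I ≈ -292.0 + 1.0*I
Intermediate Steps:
k(W) = 25
N(M) = √(6 + M)
√(-26 + k(-7)) + N(10)*(-73) = √(-26 + 25) + √(6 + 10)*(-73) = √(-1) + √16*(-73) = I + 4*(-73) = I - 292 = -292 + I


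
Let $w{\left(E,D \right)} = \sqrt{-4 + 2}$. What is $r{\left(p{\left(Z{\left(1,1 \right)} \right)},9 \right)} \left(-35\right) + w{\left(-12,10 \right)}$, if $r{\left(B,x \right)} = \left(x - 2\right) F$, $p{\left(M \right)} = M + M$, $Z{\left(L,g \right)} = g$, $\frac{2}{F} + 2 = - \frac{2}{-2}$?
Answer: $490 + i \sqrt{2} \approx 490.0 + 1.4142 i$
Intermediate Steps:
$w{\left(E,D \right)} = i \sqrt{2}$ ($w{\left(E,D \right)} = \sqrt{-2} = i \sqrt{2}$)
$F = -2$ ($F = \frac{2}{-2 - \frac{2}{-2}} = \frac{2}{-2 - -1} = \frac{2}{-2 + 1} = \frac{2}{-1} = 2 \left(-1\right) = -2$)
$p{\left(M \right)} = 2 M$
$r{\left(B,x \right)} = 4 - 2 x$ ($r{\left(B,x \right)} = \left(x - 2\right) \left(-2\right) = \left(-2 + x\right) \left(-2\right) = 4 - 2 x$)
$r{\left(p{\left(Z{\left(1,1 \right)} \right)},9 \right)} \left(-35\right) + w{\left(-12,10 \right)} = \left(4 - 18\right) \left(-35\right) + i \sqrt{2} = \left(-14\right) \left(-35\right) + i \sqrt{2} = 490 + i \sqrt{2}$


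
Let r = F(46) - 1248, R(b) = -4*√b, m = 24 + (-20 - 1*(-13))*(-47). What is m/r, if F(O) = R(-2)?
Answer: -13767/48673 + 353*I*√2/389384 ≈ -0.28285 + 0.0012821*I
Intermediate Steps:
m = 353 (m = 24 + (-20 + 13)*(-47) = 24 - 7*(-47) = 24 + 329 = 353)
F(O) = -4*I*√2
r = -1248 - 4*I*√2 (r = -4*I*√2 - 1248 = -1248 - 4*I*√2 ≈ -1248.0 - 5.6569*I)
m/r = 353/(-1248 - 4*I*√2)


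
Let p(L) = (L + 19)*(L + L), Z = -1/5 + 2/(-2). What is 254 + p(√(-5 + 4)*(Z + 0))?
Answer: 6278/25 - 228*I/5 ≈ 251.12 - 45.6*I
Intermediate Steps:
Z = -6/5 (Z = -1*⅕ + 2*(-½) = -⅕ - 1 = -6/5 ≈ -1.2000)
p(L) = 2*L*(19 + L) (p(L) = (19 + L)*(2*L) = 2*L*(19 + L))
254 + p(√(-5 + 4)*(Z + 0)) = 254 + 2*(√(-5 + 4)*(-6/5 + 0))*(19 + √(-5 + 4)*(-6/5 + 0)) = 254 + 2*(√(-1)*(-6/5))*(19 + √(-1)*(-6/5)) = 254 + 2*(I*(-6/5))*(19 + I*(-6/5)) = 254 + 2*(-6*I/5)*(19 - 6*I/5) = 254 - 12*I*(19 - 6*I/5)/5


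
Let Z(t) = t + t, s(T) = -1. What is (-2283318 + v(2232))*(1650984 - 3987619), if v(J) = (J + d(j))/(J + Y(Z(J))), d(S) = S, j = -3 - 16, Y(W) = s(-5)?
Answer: 11903006193275575/2231 ≈ 5.3353e+12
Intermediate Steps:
Z(t) = 2*t
Y(W) = -1
j = -19
v(J) = (-19 + J)/(-1 + J) (v(J) = (J - 19)/(J - 1) = (-19 + J)/(-1 + J))
(-2283318 + v(2232))*(1650984 - 3987619) = (-2283318 + (-19 + 2232)/(-1 + 2232))*(1650984 - 3987619) = (-2283318 + 2213/2231)*(-2336635) = -5094080245/2231*(-2336635) = 11903006193275575/2231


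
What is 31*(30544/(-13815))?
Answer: -946864/13815 ≈ -68.539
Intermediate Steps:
31*(30544/(-13815)) = 31*(30544*(-1/13815)) = 31*(-30544/13815) = -946864/13815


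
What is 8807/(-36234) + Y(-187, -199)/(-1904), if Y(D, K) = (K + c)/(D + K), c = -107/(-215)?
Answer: -348291633343/1431360398160 ≈ -0.24333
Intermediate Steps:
c = 107/215 (c = -107*(-1/215) = 107/215 ≈ 0.49767)
Y(D, K) = (107/215 + K)/(D + K) (Y(D, K) = (K + 107/215)/(D + K) = (107/215 + K)/(D + K))
8807/(-36234) + Y(-187, -199)/(-1904) = 8807/(-36234) + ((107/215 - 199)/(-187 - 199))/(-1904) = 8807*(-1/36234) + (-42678/215/(-386))*(-1/1904) = -8807/36234 - 1/386*(-42678/215)*(-1/1904) = -8807/36234 + (21339/41495)*(-1/1904) = -8807/36234 - 21339/79006480 = -348291633343/1431360398160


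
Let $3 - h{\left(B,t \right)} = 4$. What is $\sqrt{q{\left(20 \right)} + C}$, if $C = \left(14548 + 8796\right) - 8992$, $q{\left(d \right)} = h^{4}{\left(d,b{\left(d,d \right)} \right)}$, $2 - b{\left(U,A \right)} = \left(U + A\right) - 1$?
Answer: $\sqrt{14353} \approx 119.8$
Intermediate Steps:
$b{\left(U,A \right)} = 3 - A - U$ ($b{\left(U,A \right)} = 2 - \left(\left(U + A\right) - 1\right) = 2 - \left(\left(A + U\right) - 1\right) = 2 - \left(-1 + A + U\right) = 3 - A - U$)
$h{\left(B,t \right)} = -1$ ($h{\left(B,t \right)} = 3 - 4 = -1$)
$q{\left(d \right)} = 1$ ($q{\left(d \right)} = \left(-1\right)^{4} = 1$)
$C = 14352$ ($C = 23344 - 8992 = 14352$)
$\sqrt{q{\left(20 \right)} + C} = \sqrt{1 + 14352} = \sqrt{14353}$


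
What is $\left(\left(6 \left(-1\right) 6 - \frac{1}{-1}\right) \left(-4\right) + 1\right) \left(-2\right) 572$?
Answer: $-161304$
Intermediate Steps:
$\left(\left(6 \left(-1\right) 6 - \frac{1}{-1}\right) \left(-4\right) + 1\right) \left(-2\right) 572 = \left(\left(\left(-6\right) 6 - -1\right) \left(-4\right) + 1\right) \left(-2\right) 572 = \left(\left(-36 + 1\right) \left(-4\right) + 1\right) \left(-2\right) 572 = \left(\left(-35\right) \left(-4\right) + 1\right) \left(-2\right) 572 = \left(140 + 1\right) \left(-2\right) 572 = 141 \left(-2\right) 572 = \left(-282\right) 572 = -161304$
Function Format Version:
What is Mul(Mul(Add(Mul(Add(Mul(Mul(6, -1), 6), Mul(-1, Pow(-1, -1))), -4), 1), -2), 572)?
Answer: -161304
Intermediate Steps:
Mul(Mul(Add(Mul(Add(Mul(Mul(6, -1), 6), Mul(-1, Pow(-1, -1))), -4), 1), -2), 572) = Mul(Mul(Add(Mul(Add(Mul(-6, 6), Mul(-1, -1)), -4), 1), -2), 572) = Mul(Mul(Add(Mul(Add(-36, 1), -4), 1), -2), 572) = Mul(Mul(Add(Mul(-35, -4), 1), -2), 572) = Mul(Mul(Add(140, 1), -2), 572) = Mul(Mul(141, -2), 572) = Mul(-282, 572) = -161304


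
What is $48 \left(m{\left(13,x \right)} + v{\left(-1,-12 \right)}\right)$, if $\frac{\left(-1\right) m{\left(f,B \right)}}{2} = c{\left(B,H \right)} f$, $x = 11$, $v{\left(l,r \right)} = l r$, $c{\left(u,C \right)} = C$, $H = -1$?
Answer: $1824$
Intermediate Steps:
$m{\left(f,B \right)} = 2 f$ ($m{\left(f,B \right)} = - 2 \left(- f\right) = 2 f$)
$48 \left(m{\left(13,x \right)} + v{\left(-1,-12 \right)}\right) = 48 \left(2 \cdot 13 - -12\right) = 48 \left(26 + 12\right) = 48 \cdot 38 = 1824$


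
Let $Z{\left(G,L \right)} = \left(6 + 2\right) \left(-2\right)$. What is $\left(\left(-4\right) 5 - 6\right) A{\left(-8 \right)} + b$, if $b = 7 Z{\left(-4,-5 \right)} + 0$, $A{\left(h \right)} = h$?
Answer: $96$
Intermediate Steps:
$Z{\left(G,L \right)} = -16$ ($Z{\left(G,L \right)} = 8 \left(-2\right) = -16$)
$b = -112$ ($b = 7 \left(-16\right) + 0 = -112 + 0 = -112$)
$\left(\left(-4\right) 5 - 6\right) A{\left(-8 \right)} + b = \left(\left(-4\right) 5 - 6\right) \left(-8\right) - 112 = \left(-20 - 6\right) \left(-8\right) - 112 = \left(-26\right) \left(-8\right) - 112 = 208 - 112 = 96$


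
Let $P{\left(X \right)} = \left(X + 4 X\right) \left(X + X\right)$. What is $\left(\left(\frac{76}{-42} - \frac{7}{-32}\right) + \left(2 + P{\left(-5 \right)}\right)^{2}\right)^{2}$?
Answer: $\frac{1821037758557161}{451584} \approx 4.0326 \cdot 10^{9}$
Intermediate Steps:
$P{\left(X \right)} = 10 X^{2}$ ($P{\left(X \right)} = 5 X 2 X = 10 X^{2}$)
$\left(\left(\frac{76}{-42} - \frac{7}{-32}\right) + \left(2 + P{\left(-5 \right)}\right)^{2}\right)^{2} = \left(\left(\frac{76}{-42} - \frac{7}{-32}\right) + \left(2 + 10 \left(-5\right)^{2}\right)^{2}\right)^{2} = \left(\left(76 \left(- \frac{1}{42}\right) - - \frac{7}{32}\right) + \left(2 + 10 \cdot 25\right)^{2}\right)^{2} = \left(\left(- \frac{38}{21} + \frac{7}{32}\right) + \left(2 + 250\right)^{2}\right)^{2} = \left(- \frac{1069}{672} + 252^{2}\right)^{2} = \left(- \frac{1069}{672} + 63504\right)^{2} = \left(\frac{42673619}{672}\right)^{2} = \frac{1821037758557161}{451584}$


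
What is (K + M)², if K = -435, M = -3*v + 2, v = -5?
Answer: 174724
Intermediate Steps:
M = 17 (M = -3*(-5) + 2 = 15 + 2 = 17)
(K + M)² = (-435 + 17)² = (-418)² = 174724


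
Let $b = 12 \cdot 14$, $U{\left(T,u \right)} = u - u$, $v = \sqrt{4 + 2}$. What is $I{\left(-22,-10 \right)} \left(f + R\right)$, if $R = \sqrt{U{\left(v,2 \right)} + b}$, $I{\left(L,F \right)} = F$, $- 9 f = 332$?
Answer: $\frac{3320}{9} - 20 \sqrt{42} \approx 239.27$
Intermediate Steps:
$v = \sqrt{6} \approx 2.4495$
$f = - \frac{332}{9}$ ($f = \left(- \frac{1}{9}\right) 332 = - \frac{332}{9} \approx -36.889$)
$U{\left(T,u \right)} = 0$
$b = 168$
$R = 2 \sqrt{42}$ ($R = \sqrt{0 + 168} = \sqrt{168} = 2 \sqrt{42} \approx 12.961$)
$I{\left(-22,-10 \right)} \left(f + R\right) = - 10 \left(- \frac{332}{9} + 2 \sqrt{42}\right) = \frac{3320}{9} - 20 \sqrt{42}$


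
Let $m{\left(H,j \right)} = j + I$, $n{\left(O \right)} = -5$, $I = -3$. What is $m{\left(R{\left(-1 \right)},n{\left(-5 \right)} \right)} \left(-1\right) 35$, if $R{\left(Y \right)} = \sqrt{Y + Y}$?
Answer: $280$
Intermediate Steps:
$R{\left(Y \right)} = \sqrt{2} \sqrt{Y}$ ($R{\left(Y \right)} = \sqrt{2 Y} = \sqrt{2} \sqrt{Y}$)
$m{\left(H,j \right)} = -3 + j$ ($m{\left(H,j \right)} = j - 3 = -3 + j$)
$m{\left(R{\left(-1 \right)},n{\left(-5 \right)} \right)} \left(-1\right) 35 = \left(-3 - 5\right) \left(-1\right) 35 = \left(-8\right) \left(-1\right) 35 = 8 \cdot 35 = 280$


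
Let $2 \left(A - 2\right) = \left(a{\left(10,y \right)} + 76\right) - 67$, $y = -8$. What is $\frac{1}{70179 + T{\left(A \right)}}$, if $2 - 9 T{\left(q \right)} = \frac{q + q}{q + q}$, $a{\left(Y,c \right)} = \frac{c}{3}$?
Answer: $\frac{9}{631612} \approx 1.4249 \cdot 10^{-5}$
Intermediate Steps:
$a{\left(Y,c \right)} = \frac{c}{3}$ ($a{\left(Y,c \right)} = c \frac{1}{3} = \frac{c}{3}$)
$A = \frac{31}{6}$ ($A = 2 + \frac{\left(\frac{1}{3} \left(-8\right) + 76\right) - 67}{2} = 2 + \frac{\left(- \frac{8}{3} + 76\right) - 67}{2} = 2 + \frac{\frac{220}{3} - 67}{2} = 2 + \frac{1}{2} \cdot \frac{19}{3} = 2 + \frac{19}{6} = \frac{31}{6} \approx 5.1667$)
$T{\left(q \right)} = \frac{1}{9}$ ($T{\left(q \right)} = \frac{2}{9} - \frac{\left(q + q\right) \frac{1}{q + q}}{9} = \frac{2}{9} - \frac{2 q \frac{1}{2 q}}{9} = \frac{2}{9} - \frac{1}{9} = \frac{1}{9}$)
$\frac{1}{70179 + T{\left(A \right)}} = \frac{1}{70179 + \frac{1}{9}} = \frac{1}{\frac{631612}{9}} = \frac{9}{631612}$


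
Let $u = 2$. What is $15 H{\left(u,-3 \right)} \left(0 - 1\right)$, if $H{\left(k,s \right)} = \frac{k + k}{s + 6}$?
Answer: $-20$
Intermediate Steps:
$H{\left(k,s \right)} = \frac{2 k}{6 + s}$
$15 H{\left(u,-3 \right)} \left(0 - 1\right) = 15 \cdot 2 \cdot 2 \frac{1}{6 - 3} \left(0 - 1\right) = 15 \cdot 2 \cdot 2 \cdot \frac{1}{3} \left(-1\right) = 15 \cdot \frac{4}{3} \left(-1\right) = 20 \left(-1\right) = -20$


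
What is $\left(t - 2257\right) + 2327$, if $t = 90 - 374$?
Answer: $-214$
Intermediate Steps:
$t = -284$ ($t = 90 - 374 = -284$)
$\left(t - 2257\right) + 2327 = \left(-284 - 2257\right) + 2327 = -2541 + 2327 = -214$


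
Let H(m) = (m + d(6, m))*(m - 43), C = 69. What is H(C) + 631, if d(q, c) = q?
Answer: 2581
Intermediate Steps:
H(m) = (-43 + m)*(6 + m) (H(m) = (m + 6)*(m - 43) = (6 + m)*(-43 + m) = (-43 + m)*(6 + m))
H(C) + 631 = (-258 + 69**2 - 37*69) + 631 = (-258 + 4761 - 2553) + 631 = 1950 + 631 = 2581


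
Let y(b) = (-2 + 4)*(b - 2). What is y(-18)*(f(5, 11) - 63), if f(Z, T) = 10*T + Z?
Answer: -2080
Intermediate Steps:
f(Z, T) = Z + 10*T
y(b) = -4 + 2*b (y(b) = 2*(-2 + b) = -4 + 2*b)
y(-18)*(f(5, 11) - 63) = (-4 + 2*(-18))*((5 + 10*11) - 63) = (-4 - 36)*((5 + 110) - 63) = -40*(115 - 63) = -40*52 = -2080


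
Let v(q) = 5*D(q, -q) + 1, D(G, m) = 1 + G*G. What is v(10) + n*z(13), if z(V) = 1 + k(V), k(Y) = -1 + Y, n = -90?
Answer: -664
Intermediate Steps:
z(V) = V (z(V) = 1 + (-1 + V) = V)
D(G, m) = 1 + G²
v(q) = 6 + 5*q² (v(q) = 5*(1 + q²) + 1 = (5 + 5*q²) + 1 = 6 + 5*q²)
v(10) + n*z(13) = (6 + 5*10²) - 90*13 = (6 + 5*100) - 1170 = (6 + 500) - 1170 = 506 - 1170 = -664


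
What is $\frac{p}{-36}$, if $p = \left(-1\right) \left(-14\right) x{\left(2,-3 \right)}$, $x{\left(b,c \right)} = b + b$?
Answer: $- \frac{14}{9} \approx -1.5556$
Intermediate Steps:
$x{\left(b,c \right)} = 2 b$
$p = 56$ ($p = \left(-1\right) \left(-14\right) 2 \cdot 2 = 14 \cdot 4 = 56$)
$\frac{p}{-36} = \frac{56}{-36} = 56 \left(- \frac{1}{36}\right) = - \frac{14}{9}$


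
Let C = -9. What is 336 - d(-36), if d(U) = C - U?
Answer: 309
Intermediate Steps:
d(U) = -9 - U
336 - d(-36) = 336 - (-9 - 1*(-36)) = 336 - (-9 + 36) = 336 - 1*27 = 336 - 27 = 309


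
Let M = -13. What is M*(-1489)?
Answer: 19357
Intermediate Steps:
M*(-1489) = -13*(-1489) = 19357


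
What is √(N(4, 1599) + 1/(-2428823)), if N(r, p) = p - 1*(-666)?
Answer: √13361645337041362/2428823 ≈ 47.592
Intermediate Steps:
N(r, p) = 666 + p (N(r, p) = p + 666 = 666 + p)
√(N(4, 1599) + 1/(-2428823)) = √((666 + 1599) + 1/(-2428823)) = √(2265 - 1/2428823) = √(5501284094/2428823) = √13361645337041362/2428823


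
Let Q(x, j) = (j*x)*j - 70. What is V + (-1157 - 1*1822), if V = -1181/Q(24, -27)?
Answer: -51913235/17426 ≈ -2979.1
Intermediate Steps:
Q(x, j) = -70 + x*j² (Q(x, j) = x*j² - 70 = -70 + x*j²)
V = -1181/17426 (V = -1181/(-70 + 24*(-27)²) = -1181/(-70 + 24*729) = -1181/(-70 + 17496) = -1181/17426 ≈ -0.067772)
V + (-1157 - 1*1822) = -1181/17426 + (-1157 - 1*1822) = -1181/17426 + (-1157 - 1822) = -1181/17426 - 2979 = -51913235/17426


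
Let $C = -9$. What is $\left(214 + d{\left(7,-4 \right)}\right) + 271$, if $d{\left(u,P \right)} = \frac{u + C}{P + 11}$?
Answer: $\frac{3393}{7} \approx 484.71$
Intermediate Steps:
$d{\left(u,P \right)} = \frac{-9 + u}{11 + P}$ ($d{\left(u,P \right)} = \frac{u - 9}{P + 11} = \frac{-9 + u}{11 + P}$)
$\left(214 + d{\left(7,-4 \right)}\right) + 271 = \left(214 + \frac{-9 + 7}{11 - 4}\right) + 271 = \left(214 + \frac{1}{7} \left(-2\right)\right) + 271 = \left(214 - \frac{2}{7}\right) + 271 = \frac{1496}{7} + 271 = \frac{3393}{7}$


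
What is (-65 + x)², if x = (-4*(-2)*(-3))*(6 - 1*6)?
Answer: 4225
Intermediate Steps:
x = 0 (x = (8*(-3))*(6 - 6) = -24*0 = 0)
(-65 + x)² = (-65 + 0)² = (-65)² = 4225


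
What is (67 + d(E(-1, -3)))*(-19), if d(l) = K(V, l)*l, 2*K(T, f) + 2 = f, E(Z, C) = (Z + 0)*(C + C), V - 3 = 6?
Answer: -1501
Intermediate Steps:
V = 9 (V = 3 + 6 = 9)
E(Z, C) = 2*C*Z (E(Z, C) = Z*(2*C) = 2*C*Z)
K(T, f) = -1 + f/2
d(l) = l*(-1 + l/2) (d(l) = (-1 + l/2)*l = l*(-1 + l/2))
(67 + d(E(-1, -3)))*(-19) = (67 + (2*(-3)*(-1))*(-2 + 2*(-3)*(-1))/2)*(-19) = (67 + (½)*6*(-2 + 6))*(-19) = (67 + (½)*6*4)*(-19) = (67 + 12)*(-19) = 79*(-19) = -1501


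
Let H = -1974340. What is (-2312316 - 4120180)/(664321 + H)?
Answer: 6432496/1310019 ≈ 4.9102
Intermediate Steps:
(-2312316 - 4120180)/(664321 + H) = (-2312316 - 4120180)/(664321 - 1974340) = -6432496/(-1310019) = -6432496*(-1/1310019) = 6432496/1310019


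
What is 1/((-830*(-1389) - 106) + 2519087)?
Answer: 1/3671851 ≈ 2.7234e-7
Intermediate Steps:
1/((-830*(-1389) - 106) + 2519087) = 1/((1152870 - 106) + 2519087) = 1/(1152764 + 2519087) = 1/3671851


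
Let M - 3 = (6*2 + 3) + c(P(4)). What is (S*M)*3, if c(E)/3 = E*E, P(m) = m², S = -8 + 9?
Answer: 2358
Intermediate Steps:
S = 1
c(E) = 3*E² (c(E) = 3*(E*E) = 3*E²)
M = 786 (M = 3 + ((6*2 + 3) + 3*(4²)²) = 3 + ((12 + 3) + 3*16²) = 3 + (15 + 3*256) = 3 + (15 + 768) = 3 + 783 = 786)
(S*M)*3 = (1*786)*3 = 786*3 = 2358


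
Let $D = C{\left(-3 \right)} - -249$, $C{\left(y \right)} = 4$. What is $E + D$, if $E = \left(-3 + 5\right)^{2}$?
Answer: $257$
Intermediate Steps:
$E = 4$ ($E = 2^{2} = 4$)
$D = 253$ ($D = 4 - -249 = 4 + 249 = 253$)
$E + D = 4 + 253 = 257$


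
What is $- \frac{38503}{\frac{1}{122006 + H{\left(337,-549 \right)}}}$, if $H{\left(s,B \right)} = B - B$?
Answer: $-4697597018$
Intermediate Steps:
$H{\left(s,B \right)} = 0$
$- \frac{38503}{\frac{1}{122006 + H{\left(337,-549 \right)}}} = - \frac{38503}{\frac{1}{122006 + 0}} = - \frac{38503}{\frac{1}{122006}} = - 38503 \frac{1}{\frac{1}{122006}} = \left(-38503\right) 122006 = -4697597018$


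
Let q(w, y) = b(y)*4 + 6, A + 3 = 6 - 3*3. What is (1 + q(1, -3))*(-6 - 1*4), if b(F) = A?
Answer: 170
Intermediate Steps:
A = -6 (A = -3 + (6 - 3*3) = -3 + (6 - 9) = -3 - 3 = -6)
b(F) = -6
q(w, y) = -18 (q(w, y) = -6*4 + 6 = -24 + 6 = -18)
(1 + q(1, -3))*(-6 - 1*4) = (1 - 18)*(-6 - 1*4) = -17*(-6 - 4) = -17*(-10) = 170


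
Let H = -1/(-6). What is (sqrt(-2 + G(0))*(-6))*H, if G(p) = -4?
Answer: -I*sqrt(6) ≈ -2.4495*I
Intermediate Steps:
H = 1/6 (H = -1*(-1/6) = 1/6 ≈ 0.16667)
(sqrt(-2 + G(0))*(-6))*H = (sqrt(-2 - 4)*(-6))*(1/6) = (sqrt(-6)*(-6))*(1/6) = ((I*sqrt(6))*(-6))*(1/6) = -6*I*sqrt(6)*(1/6) = -I*sqrt(6)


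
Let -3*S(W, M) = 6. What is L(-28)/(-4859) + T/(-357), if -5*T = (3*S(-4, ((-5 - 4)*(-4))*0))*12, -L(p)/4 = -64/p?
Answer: -111176/2891105 ≈ -0.038454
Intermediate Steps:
L(p) = 256/p (L(p) = -(-256)/p = 256/p)
S(W, M) = -2 (S(W, M) = -⅓*6 = -2)
T = 72/5 (T = -3*(-2)*12/5 = -(-6)*12/5 = -⅕*(-72) = 72/5 ≈ 14.400)
L(-28)/(-4859) + T/(-357) = (256/(-28))/(-4859) + (72/5)/(-357) = (256*(-1/28))*(-1/4859) + (72/5)*(-1/357) = -64/7*(-1/4859) - 24/595 = 64/34013 - 24/595 = -111176/2891105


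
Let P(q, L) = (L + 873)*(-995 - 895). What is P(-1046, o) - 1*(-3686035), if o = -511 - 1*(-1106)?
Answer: 911515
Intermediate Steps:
o = 595 (o = -511 + 1106 = 595)
P(q, L) = -1649970 - 1890*L (P(q, L) = (873 + L)*(-1890) = -1649970 - 1890*L)
P(-1046, o) - 1*(-3686035) = (-1649970 - 1890*595) - 1*(-3686035) = (-1649970 - 1124550) + 3686035 = -2774520 + 3686035 = 911515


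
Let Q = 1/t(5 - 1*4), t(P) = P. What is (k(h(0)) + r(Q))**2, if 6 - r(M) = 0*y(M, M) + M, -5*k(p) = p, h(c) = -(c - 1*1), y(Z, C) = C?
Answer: 576/25 ≈ 23.040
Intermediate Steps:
h(c) = 1 - c (h(c) = -(c - 1) = -(-1 + c) = 1 - c)
Q = 1 (Q = 1/(5 - 1*4) = 1/(5 - 4) = 1/1 = 1)
k(p) = -p/5
r(M) = 6 - M (r(M) = 6 - (0*M + M) = 6 - (0 + M) = 6 - M)
(k(h(0)) + r(Q))**2 = (-(1 - 1*0)/5 + (6 - 1*1))**2 = (-(1 + 0)/5 + (6 - 1))**2 = (-1/5*1 + 5)**2 = (-1/5 + 5)**2 = (24/5)**2 = 576/25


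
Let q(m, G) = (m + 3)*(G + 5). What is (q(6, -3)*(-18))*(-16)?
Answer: 5184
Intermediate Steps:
q(m, G) = (3 + m)*(5 + G)
(q(6, -3)*(-18))*(-16) = ((15 + 3*(-3) + 5*6 - 3*6)*(-18))*(-16) = ((15 - 9 + 30 - 18)*(-18))*(-16) = (18*(-18))*(-16) = -324*(-16) = 5184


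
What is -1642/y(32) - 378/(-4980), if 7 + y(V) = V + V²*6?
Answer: -974213/5120270 ≈ -0.19027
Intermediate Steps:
y(V) = -7 + V + 6*V² (y(V) = -7 + (V + V²*6) = -7 + (V + 6*V²) = -7 + V + 6*V²)
-1642/y(32) - 378/(-4980) = -1642/(-7 + 32 + 6*32²) - 378/(-4980) = -1642/(-7 + 32 + 6*1024) - 378*(-1/4980) = -1642/(-7 + 32 + 6144) + 63/830 = -1642/6169 + 63/830 = -974213/5120270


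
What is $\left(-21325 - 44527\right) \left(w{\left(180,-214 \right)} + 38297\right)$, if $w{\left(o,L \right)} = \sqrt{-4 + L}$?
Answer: $-2521934044 - 65852 i \sqrt{218} \approx -2.5219 \cdot 10^{9} - 9.7229 \cdot 10^{5} i$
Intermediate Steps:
$\left(-21325 - 44527\right) \left(w{\left(180,-214 \right)} + 38297\right) = \left(-21325 - 44527\right) \left(\sqrt{-4 - 214} + 38297\right) = - 65852 \left(\sqrt{-218} + 38297\right) = - 65852 \left(i \sqrt{218} + 38297\right) = - 65852 \left(38297 + i \sqrt{218}\right) = -2521934044 - 65852 i \sqrt{218}$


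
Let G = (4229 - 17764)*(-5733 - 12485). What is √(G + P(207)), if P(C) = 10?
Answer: 4*√15411290 ≈ 15703.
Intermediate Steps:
G = 246580630 (G = -13535*(-18218) = 246580630)
√(G + P(207)) = √(246580630 + 10) = √246580640 = 4*√15411290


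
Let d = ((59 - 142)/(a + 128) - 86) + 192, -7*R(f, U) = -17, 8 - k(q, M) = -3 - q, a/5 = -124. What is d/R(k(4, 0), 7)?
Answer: 365645/8364 ≈ 43.717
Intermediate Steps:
a = -620 (a = 5*(-124) = -620)
k(q, M) = 11 + q (k(q, M) = 8 - (-3 - q) = 8 + (3 + q) = 11 + q)
R(f, U) = 17/7 (R(f, U) = -⅐*(-17) = 17/7)
d = 52235/492 (d = ((59 - 142)/(-620 + 128) - 86) + 192 = (-83/(-492) - 86) + 192 = (-83*(-1/492) - 86) + 192 = (83/492 - 86) + 192 = -42229/492 + 192 = 52235/492 ≈ 106.17)
d/R(k(4, 0), 7) = 52235/(492*(17/7)) = (52235/492)*(7/17) = 365645/8364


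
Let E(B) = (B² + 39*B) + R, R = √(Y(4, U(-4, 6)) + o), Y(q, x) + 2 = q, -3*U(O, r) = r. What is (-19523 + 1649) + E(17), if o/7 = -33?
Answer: -16922 + I*√229 ≈ -16922.0 + 15.133*I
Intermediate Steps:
o = -231 (o = 7*(-33) = -231)
U(O, r) = -r/3
Y(q, x) = -2 + q
R = I*√229 (R = √((-2 + 4) - 231) = √(2 - 231) = √(-229) = I*√229 ≈ 15.133*I)
E(B) = B² + 39*B + I*√229 (E(B) = (B² + 39*B) + I*√229 = B² + 39*B + I*√229)
(-19523 + 1649) + E(17) = (-19523 + 1649) + (17² + 39*17 + I*√229) = -17874 + (289 + 663 + I*√229) = -17874 + (952 + I*√229) = -16922 + I*√229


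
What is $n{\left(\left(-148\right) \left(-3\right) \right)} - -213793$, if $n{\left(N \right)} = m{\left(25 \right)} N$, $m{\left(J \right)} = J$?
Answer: $224893$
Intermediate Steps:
$n{\left(N \right)} = 25 N$
$n{\left(\left(-148\right) \left(-3\right) \right)} - -213793 = 25 \left(\left(-148\right) \left(-3\right)\right) - -213793 = 25 \cdot 444 + 213793 = 11100 + 213793 = 224893$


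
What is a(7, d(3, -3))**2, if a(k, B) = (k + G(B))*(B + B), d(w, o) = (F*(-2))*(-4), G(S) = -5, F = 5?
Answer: 25600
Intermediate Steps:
d(w, o) = 40 (d(w, o) = (5*(-2))*(-4) = -10*(-4) = 40)
a(k, B) = 2*B*(-5 + k) (a(k, B) = (k - 5)*(B + B) = (-5 + k)*(2*B) = 2*B*(-5 + k))
a(7, d(3, -3))**2 = (2*40*(-5 + 7))**2 = (2*40*2)**2 = 160**2 = 25600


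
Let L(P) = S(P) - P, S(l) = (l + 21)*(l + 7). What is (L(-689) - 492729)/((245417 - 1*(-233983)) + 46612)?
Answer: -9116/131503 ≈ -0.069322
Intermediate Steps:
S(l) = (7 + l)*(21 + l) (S(l) = (21 + l)*(7 + l) = (7 + l)*(21 + l))
L(P) = 147 + P² + 27*P (L(P) = (147 + P² + 28*P) - P = 147 + P² + 27*P)
(L(-689) - 492729)/((245417 - 1*(-233983)) + 46612) = ((147 + (-689)² + 27*(-689)) - 492729)/((245417 - 1*(-233983)) + 46612) = ((147 + 474721 - 18603) - 492729)/((245417 + 233983) + 46612) = (456265 - 492729)/(479400 + 46612) = -36464/526012 = -36464*1/526012 = -9116/131503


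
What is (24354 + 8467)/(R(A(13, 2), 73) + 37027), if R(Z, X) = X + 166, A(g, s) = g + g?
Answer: 32821/37266 ≈ 0.88072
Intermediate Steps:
A(g, s) = 2*g
R(Z, X) = 166 + X
(24354 + 8467)/(R(A(13, 2), 73) + 37027) = (24354 + 8467)/((166 + 73) + 37027) = 32821/(239 + 37027) = 32821/37266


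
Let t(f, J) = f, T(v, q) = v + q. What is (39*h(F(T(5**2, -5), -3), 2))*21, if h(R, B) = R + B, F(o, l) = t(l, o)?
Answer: -819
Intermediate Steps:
T(v, q) = q + v
F(o, l) = l
h(R, B) = B + R
(39*h(F(T(5**2, -5), -3), 2))*21 = (39*(2 - 3))*21 = (39*(-1))*21 = -39*21 = -819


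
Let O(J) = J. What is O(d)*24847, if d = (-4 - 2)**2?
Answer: 894492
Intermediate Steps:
d = 36 (d = (-6)**2 = 36)
O(d)*24847 = 36*24847 = 894492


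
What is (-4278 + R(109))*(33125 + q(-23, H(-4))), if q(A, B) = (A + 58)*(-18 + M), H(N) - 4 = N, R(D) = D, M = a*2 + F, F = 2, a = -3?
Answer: -134887995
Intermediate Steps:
M = -4 (M = -3*2 + 2 = -6 + 2 = -4)
H(N) = 4 + N
q(A, B) = -1276 - 22*A (q(A, B) = (A + 58)*(-18 - 4) = (58 + A)*(-22) = -1276 - 22*A)
(-4278 + R(109))*(33125 + q(-23, H(-4))) = (-4278 + 109)*(33125 + (-1276 - 22*(-23))) = -4169*(33125 + (-1276 + 506)) = -4169*(33125 - 770) = -4169*32355 = -134887995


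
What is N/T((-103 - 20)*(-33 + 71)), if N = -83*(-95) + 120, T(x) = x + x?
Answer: -8005/9348 ≈ -0.85633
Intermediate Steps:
T(x) = 2*x
N = 8005 (N = 7885 + 120 = 8005)
N/T((-103 - 20)*(-33 + 71)) = 8005/((2*((-103 - 20)*(-33 + 71)))) = 8005/((2*(-123*38))) = 8005/((2*(-4674))) = 8005/(-9348) = 8005*(-1/9348) = -8005/9348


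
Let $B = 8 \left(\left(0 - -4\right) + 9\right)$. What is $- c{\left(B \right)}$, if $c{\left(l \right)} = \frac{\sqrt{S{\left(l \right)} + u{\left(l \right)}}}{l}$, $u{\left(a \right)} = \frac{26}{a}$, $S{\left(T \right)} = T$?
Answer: $- \frac{\sqrt{417}}{208} \approx -0.098176$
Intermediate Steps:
$B = 104$ ($B = 8 \left(\left(0 + 4\right) + 9\right) = 8 \left(4 + 9\right) = 8 \cdot 13 = 104$)
$c{\left(l \right)} = \frac{\sqrt{l + \frac{26}{l}}}{l}$
$- c{\left(B \right)} = - \frac{\sqrt{104 + \frac{26}{104}}}{104} = - \frac{\sqrt{104 + 26 \cdot \frac{1}{104}}}{104} = - \frac{\sqrt{104 + \frac{1}{4}}}{104} = - \frac{\sqrt{\frac{417}{4}}}{104} = - \frac{\frac{1}{2} \sqrt{417}}{104} = - \frac{\sqrt{417}}{208}$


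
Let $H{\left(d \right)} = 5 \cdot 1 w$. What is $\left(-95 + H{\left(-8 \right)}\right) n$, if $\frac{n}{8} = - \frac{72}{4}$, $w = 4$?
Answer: $10800$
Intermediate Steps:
$H{\left(d \right)} = 20$ ($H{\left(d \right)} = 5 \cdot 1 \cdot 4 = 5 \cdot 4 = 20$)
$n = -144$ ($n = 8 \left(- \frac{72}{4}\right) = 8 \left(\left(-72\right) \frac{1}{4}\right) = 8 \left(-18\right) = -144$)
$\left(-95 + H{\left(-8 \right)}\right) n = \left(-95 + 20\right) \left(-144\right) = \left(-75\right) \left(-144\right) = 10800$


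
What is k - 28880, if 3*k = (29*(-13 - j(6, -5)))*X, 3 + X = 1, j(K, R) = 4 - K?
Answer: -86002/3 ≈ -28667.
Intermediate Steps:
X = -2 (X = -3 + 1 = -2)
k = 638/3 (k = ((29*(-13 - (4 - 1*6)))*(-2))/3 = ((29*(-13 - (4 - 6)))*(-2))/3 = ((29*(-13 - 1*(-2)))*(-2))/3 = ((29*(-13 + 2))*(-2))/3 = ((29*(-11))*(-2))/3 = (-319*(-2))/3 = (1/3)*638 = 638/3 ≈ 212.67)
k - 28880 = 638/3 - 28880 = -86002/3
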